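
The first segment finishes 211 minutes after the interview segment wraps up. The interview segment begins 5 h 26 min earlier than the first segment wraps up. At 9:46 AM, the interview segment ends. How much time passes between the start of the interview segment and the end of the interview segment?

The first segment ends at 9:46 AM + 211 min = 1:17 PM.
The interview segment starts at 1:17 PM − 326 min = 7:51 AM.
From 7:51 AM to 9:46 AM is 1 hour 55 minutes.

1 hour 55 minutes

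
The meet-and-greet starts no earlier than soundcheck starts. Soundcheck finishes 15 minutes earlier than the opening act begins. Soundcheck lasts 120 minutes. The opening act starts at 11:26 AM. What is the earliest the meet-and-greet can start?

Soundcheck ends at 11:26 AM − 15 min = 11:11 AM.
Soundcheck starts at 11:11 AM − 120 min = 9:11 AM.
The meet-and-greet is bounded by soundcheck, so the earliest it can start is 9:11 AM.

9:11 AM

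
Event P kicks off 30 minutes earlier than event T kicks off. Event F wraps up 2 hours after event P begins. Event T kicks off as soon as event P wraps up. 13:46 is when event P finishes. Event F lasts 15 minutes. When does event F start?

15:01

Event T starts at 13:46.
Event P starts at 13:46 − 30 min = 13:16.
Event F ends at 13:16 + 120 min = 15:16.
Event F starts at 15:16 − 15 min = 15:01.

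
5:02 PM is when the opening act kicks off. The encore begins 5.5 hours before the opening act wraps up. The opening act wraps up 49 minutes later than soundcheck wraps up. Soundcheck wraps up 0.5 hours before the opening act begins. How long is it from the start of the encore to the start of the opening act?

Soundcheck ends at 5:02 PM − 30 min = 4:32 PM.
The opening act ends at 4:32 PM + 49 min = 5:21 PM.
The encore starts at 5:21 PM − 330 min = 11:51 AM.
From 11:51 AM to 5:02 PM is 5 hours 11 minutes.

5 hours 11 minutes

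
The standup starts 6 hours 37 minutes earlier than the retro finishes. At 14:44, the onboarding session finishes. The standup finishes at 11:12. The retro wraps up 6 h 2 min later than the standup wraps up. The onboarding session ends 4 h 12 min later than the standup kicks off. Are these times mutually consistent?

The retro ends at 11:12 + 362 min = 17:14.
The standup starts at 17:14 − 397 min = 10:37.
The onboarding session ends at 10:37 + 252 min = 14:49.
But the onboarding session is also said to end at 14:44 — a 5-minute conflict.

No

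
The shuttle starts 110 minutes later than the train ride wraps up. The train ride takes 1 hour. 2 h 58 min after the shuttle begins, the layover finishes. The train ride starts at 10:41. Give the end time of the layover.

The train ride ends at 10:41 + 60 min = 11:41.
The shuttle starts at 11:41 + 110 min = 13:31.
The layover ends at 13:31 + 178 min = 16:29.

16:29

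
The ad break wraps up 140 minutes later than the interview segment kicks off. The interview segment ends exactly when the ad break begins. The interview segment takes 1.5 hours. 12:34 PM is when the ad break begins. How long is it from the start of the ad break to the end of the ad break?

The interview segment ends at 12:34 PM.
The interview segment starts at 12:34 PM − 90 min = 11:04 AM.
The ad break ends at 11:04 AM + 140 min = 1:24 PM.
From 12:34 PM to 1:24 PM is 50 minutes.

50 minutes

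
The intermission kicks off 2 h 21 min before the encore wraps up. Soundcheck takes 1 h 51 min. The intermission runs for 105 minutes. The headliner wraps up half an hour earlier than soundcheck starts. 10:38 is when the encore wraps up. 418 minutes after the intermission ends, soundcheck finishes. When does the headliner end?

14:39

The intermission starts at 10:38 − 141 min = 08:17.
The intermission ends at 08:17 + 105 min = 10:02.
Soundcheck ends at 10:02 + 418 min = 17:00.
Soundcheck starts at 17:00 − 111 min = 15:09.
The headliner ends at 15:09 − 30 min = 14:39.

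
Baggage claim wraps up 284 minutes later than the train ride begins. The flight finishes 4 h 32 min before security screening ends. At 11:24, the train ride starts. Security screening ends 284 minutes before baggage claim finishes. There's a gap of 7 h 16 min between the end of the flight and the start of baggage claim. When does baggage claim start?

14:08

Baggage claim ends at 11:24 + 284 min = 16:08.
Security screening ends at 16:08 − 284 min = 11:24.
The flight ends at 11:24 − 272 min = 06:52.
Baggage claim starts at 06:52 + 436 min = 14:08.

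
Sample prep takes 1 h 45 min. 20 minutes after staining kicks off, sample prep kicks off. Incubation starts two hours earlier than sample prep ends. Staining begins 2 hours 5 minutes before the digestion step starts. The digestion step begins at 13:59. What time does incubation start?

11:59

Staining starts at 13:59 − 125 min = 11:54.
Sample prep starts at 11:54 + 20 min = 12:14.
Sample prep ends at 12:14 + 105 min = 13:59.
Incubation starts at 13:59 − 120 min = 11:59.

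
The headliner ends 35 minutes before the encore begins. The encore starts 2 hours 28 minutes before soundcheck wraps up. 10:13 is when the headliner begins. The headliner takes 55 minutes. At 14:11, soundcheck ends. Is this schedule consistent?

The encore starts at 14:11 − 148 min = 11:43.
The headliner ends at 11:43 − 35 min = 11:08.
The headliner starts at 11:08 − 55 min = 10:13.
That matches the stated 10:13, so the schedule is consistent.

Yes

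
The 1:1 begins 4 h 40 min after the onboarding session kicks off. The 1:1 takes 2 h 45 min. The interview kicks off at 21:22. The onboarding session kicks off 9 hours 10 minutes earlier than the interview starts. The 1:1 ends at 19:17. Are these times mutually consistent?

The onboarding session starts at 21:22 − 550 min = 12:12.
The 1:1 starts at 12:12 + 280 min = 16:52.
The 1:1 ends at 16:52 + 165 min = 19:37.
But the 1:1 is also said to end at 19:17 — a 20-minute conflict.

No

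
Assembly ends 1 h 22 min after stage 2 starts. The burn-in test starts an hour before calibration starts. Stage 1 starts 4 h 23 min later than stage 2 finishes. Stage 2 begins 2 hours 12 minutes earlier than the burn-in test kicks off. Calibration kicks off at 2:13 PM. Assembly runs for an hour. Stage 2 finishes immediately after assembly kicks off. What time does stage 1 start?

The burn-in test starts at 2:13 PM − 60 min = 1:13 PM.
Stage 2 starts at 1:13 PM − 132 min = 11:01 AM.
Assembly ends at 11:01 AM + 82 min = 12:23 PM.
Assembly starts at 12:23 PM − 60 min = 11:23 AM.
So stage 2 ends at 11:23 AM.
Stage 1 starts at 11:23 AM + 263 min = 3:46 PM.

3:46 PM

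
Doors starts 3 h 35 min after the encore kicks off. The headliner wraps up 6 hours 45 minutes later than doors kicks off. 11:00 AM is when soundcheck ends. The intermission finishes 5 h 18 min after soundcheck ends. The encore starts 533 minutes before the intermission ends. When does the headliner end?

The intermission ends at 11:00 AM + 318 min = 4:18 PM.
The encore starts at 4:18 PM − 533 min = 7:25 AM.
Doors starts at 7:25 AM + 215 min = 11:00 AM.
The headliner ends at 11:00 AM + 405 min = 5:45 PM.

5:45 PM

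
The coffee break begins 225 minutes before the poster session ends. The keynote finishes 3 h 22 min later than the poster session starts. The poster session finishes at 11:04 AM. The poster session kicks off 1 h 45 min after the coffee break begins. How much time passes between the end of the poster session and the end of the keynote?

82 minutes

The coffee break starts at 11:04 AM − 225 min = 7:19 AM.
The poster session starts at 7:19 AM + 105 min = 9:04 AM.
The keynote ends at 9:04 AM + 202 min = 12:26 PM.
From 11:04 AM to 12:26 PM is 82 minutes.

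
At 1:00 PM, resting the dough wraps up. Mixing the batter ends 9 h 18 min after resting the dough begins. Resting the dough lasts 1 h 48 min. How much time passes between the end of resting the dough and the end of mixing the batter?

Resting the dough starts at 1:00 PM − 108 min = 11:12 AM.
Mixing the batter ends at 11:12 AM + 558 min = 8:30 PM.
From 1:00 PM to 8:30 PM is 7.5 hours.

7.5 hours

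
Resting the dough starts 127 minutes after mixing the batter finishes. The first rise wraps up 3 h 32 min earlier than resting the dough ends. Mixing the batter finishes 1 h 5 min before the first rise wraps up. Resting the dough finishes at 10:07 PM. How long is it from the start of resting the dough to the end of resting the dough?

2 h 30 min

The first rise ends at 10:07 PM − 212 min = 6:35 PM.
Mixing the batter ends at 6:35 PM − 65 min = 5:30 PM.
Resting the dough starts at 5:30 PM + 127 min = 7:37 PM.
From 7:37 PM to 10:07 PM is 2 h 30 min.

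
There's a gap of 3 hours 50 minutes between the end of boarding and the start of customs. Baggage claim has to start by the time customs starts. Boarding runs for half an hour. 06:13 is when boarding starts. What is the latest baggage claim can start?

Boarding ends at 06:13 + 30 min = 06:43.
Customs starts at 06:43 + 230 min = 10:33.
Baggage claim is bounded by customs, so the latest it can start is 10:33.

10:33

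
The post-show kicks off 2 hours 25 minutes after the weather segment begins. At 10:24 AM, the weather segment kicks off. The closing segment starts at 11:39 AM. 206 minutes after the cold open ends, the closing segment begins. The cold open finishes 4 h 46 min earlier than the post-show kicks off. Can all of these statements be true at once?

No

The post-show starts at 10:24 AM + 145 min = 12:49 PM.
The cold open ends at 12:49 PM − 286 min = 8:03 AM.
The closing segment starts at 8:03 AM + 206 min = 11:29 AM.
But the closing segment is also said to start at 11:39 AM — a 10-minute conflict.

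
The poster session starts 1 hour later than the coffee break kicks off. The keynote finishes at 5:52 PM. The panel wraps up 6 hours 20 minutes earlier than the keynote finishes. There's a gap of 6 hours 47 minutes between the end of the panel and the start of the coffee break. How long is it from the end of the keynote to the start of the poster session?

1 hour 27 minutes

The panel ends at 5:52 PM − 380 min = 11:32 AM.
The coffee break starts at 11:32 AM + 407 min = 6:19 PM.
The poster session starts at 6:19 PM + 60 min = 7:19 PM.
From 5:52 PM to 7:19 PM is 1 hour 27 minutes.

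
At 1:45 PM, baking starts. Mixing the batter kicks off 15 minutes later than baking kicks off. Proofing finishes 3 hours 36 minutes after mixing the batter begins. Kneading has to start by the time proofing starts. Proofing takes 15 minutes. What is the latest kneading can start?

Mixing the batter starts at 1:45 PM + 15 min = 2:00 PM.
Proofing ends at 2:00 PM + 216 min = 5:36 PM.
Proofing starts at 5:36 PM − 15 min = 5:21 PM.
Kneading is bounded by proofing, so the latest it can start is 5:21 PM.

5:21 PM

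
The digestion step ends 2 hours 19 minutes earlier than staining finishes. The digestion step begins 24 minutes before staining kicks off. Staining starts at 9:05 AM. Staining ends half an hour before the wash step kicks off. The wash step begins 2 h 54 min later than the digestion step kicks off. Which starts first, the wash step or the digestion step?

the digestion step

The digestion step starts at 9:05 AM − 24 min = 8:41 AM.
The wash step starts at 8:41 AM + 174 min = 11:35 AM.
The wash step starts at 11:35 AM and the digestion step starts at 8:41 AM, so the digestion step is first.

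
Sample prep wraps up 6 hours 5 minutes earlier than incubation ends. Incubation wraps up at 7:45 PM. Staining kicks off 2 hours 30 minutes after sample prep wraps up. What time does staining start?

Sample prep ends at 7:45 PM − 365 min = 1:40 PM.
Staining starts at 1:40 PM + 150 min = 4:10 PM.

4:10 PM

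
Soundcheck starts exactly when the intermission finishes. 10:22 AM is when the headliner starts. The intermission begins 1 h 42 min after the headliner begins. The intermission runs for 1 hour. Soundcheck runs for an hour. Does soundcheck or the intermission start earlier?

The intermission starts at 10:22 AM + 102 min = 12:04 PM.
The intermission ends at 12:04 PM + 60 min = 1:04 PM.
So soundcheck starts at 1:04 PM.
Soundcheck starts at 1:04 PM and the intermission starts at 12:04 PM, so the intermission is first.

the intermission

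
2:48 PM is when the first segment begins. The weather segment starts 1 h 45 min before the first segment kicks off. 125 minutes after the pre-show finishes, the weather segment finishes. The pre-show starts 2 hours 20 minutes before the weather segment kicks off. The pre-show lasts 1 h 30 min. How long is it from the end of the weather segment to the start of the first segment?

The weather segment starts at 2:48 PM − 105 min = 1:03 PM.
The pre-show starts at 1:03 PM − 140 min = 10:43 AM.
The pre-show ends at 10:43 AM + 90 min = 12:13 PM.
The weather segment ends at 12:13 PM + 125 min = 2:18 PM.
From 2:18 PM to 2:48 PM is 30 minutes.

30 minutes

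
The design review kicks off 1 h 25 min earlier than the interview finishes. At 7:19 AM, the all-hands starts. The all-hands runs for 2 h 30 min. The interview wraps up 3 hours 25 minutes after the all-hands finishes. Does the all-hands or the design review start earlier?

the all-hands

The all-hands ends at 7:19 AM + 150 min = 9:49 AM.
The interview ends at 9:49 AM + 205 min = 1:14 PM.
The design review starts at 1:14 PM − 85 min = 11:49 AM.
The all-hands starts at 7:19 AM and the design review starts at 11:49 AM, so the all-hands is first.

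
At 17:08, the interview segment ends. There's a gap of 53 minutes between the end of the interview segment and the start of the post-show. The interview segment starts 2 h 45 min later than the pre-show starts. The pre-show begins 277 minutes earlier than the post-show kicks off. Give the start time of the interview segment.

16:09

The post-show starts at 17:08 + 53 min = 18:01.
The pre-show starts at 18:01 − 277 min = 13:24.
The interview segment starts at 13:24 + 165 min = 16:09.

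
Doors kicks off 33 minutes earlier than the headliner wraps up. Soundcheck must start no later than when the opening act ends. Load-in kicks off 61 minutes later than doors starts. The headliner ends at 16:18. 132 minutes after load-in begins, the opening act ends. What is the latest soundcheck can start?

Doors starts at 16:18 − 33 min = 15:45.
Load-in starts at 15:45 + 61 min = 16:46.
The opening act ends at 16:46 + 132 min = 18:58.
Soundcheck is bounded by the opening act, so the latest it can start is 18:58.

18:58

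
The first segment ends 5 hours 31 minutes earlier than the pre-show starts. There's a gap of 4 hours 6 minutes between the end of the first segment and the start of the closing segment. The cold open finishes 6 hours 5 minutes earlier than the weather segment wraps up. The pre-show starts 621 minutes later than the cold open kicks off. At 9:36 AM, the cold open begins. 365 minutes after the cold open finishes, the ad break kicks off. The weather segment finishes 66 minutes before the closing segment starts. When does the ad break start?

The pre-show starts at 9:36 AM + 621 min = 7:57 PM.
The first segment ends at 7:57 PM − 331 min = 2:26 PM.
The closing segment starts at 2:26 PM + 246 min = 6:32 PM.
The weather segment ends at 6:32 PM − 66 min = 5:26 PM.
The cold open ends at 5:26 PM − 365 min = 11:21 AM.
The ad break starts at 11:21 AM + 365 min = 5:26 PM.

5:26 PM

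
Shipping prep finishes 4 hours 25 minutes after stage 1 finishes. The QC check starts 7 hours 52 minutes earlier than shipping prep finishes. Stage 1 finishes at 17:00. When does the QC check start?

Shipping prep ends at 17:00 + 265 min = 21:25.
The QC check starts at 21:25 − 472 min = 13:33.

13:33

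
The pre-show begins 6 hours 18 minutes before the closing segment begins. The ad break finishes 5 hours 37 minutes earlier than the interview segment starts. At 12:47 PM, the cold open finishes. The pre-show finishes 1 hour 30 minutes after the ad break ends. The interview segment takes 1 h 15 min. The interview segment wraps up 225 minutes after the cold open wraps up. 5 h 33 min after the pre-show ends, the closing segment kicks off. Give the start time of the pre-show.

The interview segment ends at 12:47 PM + 225 min = 4:32 PM.
The interview segment starts at 4:32 PM − 75 min = 3:17 PM.
The ad break ends at 3:17 PM − 337 min = 9:40 AM.
The pre-show ends at 9:40 AM + 90 min = 11:10 AM.
The closing segment starts at 11:10 AM + 333 min = 4:43 PM.
The pre-show starts at 4:43 PM − 378 min = 10:25 AM.

10:25 AM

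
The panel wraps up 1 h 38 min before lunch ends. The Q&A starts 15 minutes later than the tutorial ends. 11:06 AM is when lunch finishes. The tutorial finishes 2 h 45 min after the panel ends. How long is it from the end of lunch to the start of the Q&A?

The panel ends at 11:06 AM − 98 min = 9:28 AM.
The tutorial ends at 9:28 AM + 165 min = 12:13 PM.
The Q&A starts at 12:13 PM + 15 min = 12:28 PM.
From 11:06 AM to 12:28 PM is 1 h 22 min.

1 h 22 min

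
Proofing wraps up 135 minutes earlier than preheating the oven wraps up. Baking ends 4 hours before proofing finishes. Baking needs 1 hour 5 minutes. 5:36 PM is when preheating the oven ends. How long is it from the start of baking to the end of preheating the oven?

Proofing ends at 5:36 PM − 135 min = 3:21 PM.
Baking ends at 3:21 PM − 240 min = 11:21 AM.
Baking starts at 11:21 AM − 65 min = 10:16 AM.
From 10:16 AM to 5:36 PM is 7 h 20 min.

7 h 20 min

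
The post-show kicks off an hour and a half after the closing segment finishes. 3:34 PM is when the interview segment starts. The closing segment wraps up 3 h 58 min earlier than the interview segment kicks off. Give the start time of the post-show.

1:06 PM

The closing segment ends at 3:34 PM − 238 min = 11:36 AM.
The post-show starts at 11:36 AM + 90 min = 1:06 PM.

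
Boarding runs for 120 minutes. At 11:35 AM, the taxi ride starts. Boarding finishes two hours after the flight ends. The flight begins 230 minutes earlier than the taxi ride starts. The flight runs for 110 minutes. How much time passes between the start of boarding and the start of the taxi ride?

2 hours

The flight starts at 11:35 AM − 230 min = 7:45 AM.
The flight ends at 7:45 AM + 110 min = 9:35 AM.
Boarding ends at 9:35 AM + 120 min = 11:35 AM.
Boarding starts at 11:35 AM − 120 min = 9:35 AM.
From 9:35 AM to 11:35 AM is 2 hours.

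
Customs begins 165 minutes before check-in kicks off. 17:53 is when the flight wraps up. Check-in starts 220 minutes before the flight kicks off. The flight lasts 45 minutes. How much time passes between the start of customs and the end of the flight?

7 h 10 min

The flight starts at 17:53 − 45 min = 17:08.
Check-in starts at 17:08 − 220 min = 13:28.
Customs starts at 13:28 − 165 min = 10:43.
From 10:43 to 17:53 is 7 h 10 min.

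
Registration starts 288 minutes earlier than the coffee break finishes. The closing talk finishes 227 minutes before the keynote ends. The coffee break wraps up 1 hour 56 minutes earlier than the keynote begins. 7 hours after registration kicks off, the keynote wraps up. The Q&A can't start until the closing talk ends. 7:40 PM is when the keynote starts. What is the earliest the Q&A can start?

The coffee break ends at 7:40 PM − 116 min = 5:44 PM.
Registration starts at 5:44 PM − 288 min = 12:56 PM.
The keynote ends at 12:56 PM + 420 min = 7:56 PM.
The closing talk ends at 7:56 PM − 227 min = 4:09 PM.
The Q&A is bounded by the closing talk, so the earliest it can start is 4:09 PM.

4:09 PM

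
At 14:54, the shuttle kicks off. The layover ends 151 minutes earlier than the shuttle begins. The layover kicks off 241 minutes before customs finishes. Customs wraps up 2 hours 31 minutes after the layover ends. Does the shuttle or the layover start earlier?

The layover ends at 14:54 − 151 min = 12:23.
Customs ends at 12:23 + 151 min = 14:54.
The layover starts at 14:54 − 241 min = 10:53.
The shuttle starts at 14:54 and the layover starts at 10:53, so the layover is first.

the layover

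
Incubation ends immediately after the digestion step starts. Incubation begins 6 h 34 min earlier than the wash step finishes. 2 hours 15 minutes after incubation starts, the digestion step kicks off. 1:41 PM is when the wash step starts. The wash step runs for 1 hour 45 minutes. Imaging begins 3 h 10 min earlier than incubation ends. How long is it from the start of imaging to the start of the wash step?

The wash step ends at 1:41 PM + 105 min = 3:26 PM.
Incubation starts at 3:26 PM − 394 min = 8:52 AM.
The digestion step starts at 8:52 AM + 135 min = 11:07 AM.
So incubation ends at 11:07 AM.
Imaging starts at 11:07 AM − 190 min = 7:57 AM.
From 7:57 AM to 1:41 PM is 344 minutes.

344 minutes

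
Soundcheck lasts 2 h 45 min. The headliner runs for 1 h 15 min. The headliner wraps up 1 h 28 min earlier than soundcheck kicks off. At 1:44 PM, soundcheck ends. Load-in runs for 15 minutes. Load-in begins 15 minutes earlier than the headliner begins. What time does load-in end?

8:16 AM

Soundcheck starts at 1:44 PM − 165 min = 10:59 AM.
The headliner ends at 10:59 AM − 88 min = 9:31 AM.
The headliner starts at 9:31 AM − 75 min = 8:16 AM.
Load-in starts at 8:16 AM − 15 min = 8:01 AM.
Load-in ends at 8:01 AM + 15 min = 8:16 AM.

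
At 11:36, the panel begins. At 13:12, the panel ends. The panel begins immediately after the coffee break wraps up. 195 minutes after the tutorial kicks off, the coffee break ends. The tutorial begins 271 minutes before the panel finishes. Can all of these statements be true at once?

The tutorial starts at 13:12 − 271 min = 08:41.
The coffee break ends at 08:41 + 195 min = 11:56.
So the panel starts at 11:56.
But the panel is also said to start at 11:36 — a 20-minute conflict.

No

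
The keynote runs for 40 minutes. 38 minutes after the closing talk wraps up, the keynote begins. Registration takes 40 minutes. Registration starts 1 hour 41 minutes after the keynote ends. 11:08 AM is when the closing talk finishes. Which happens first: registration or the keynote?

The keynote starts at 11:08 AM + 38 min = 11:46 AM.
The keynote ends at 11:46 AM + 40 min = 12:26 PM.
Registration starts at 12:26 PM + 101 min = 2:07 PM.
Registration starts at 2:07 PM and the keynote starts at 11:46 AM, so the keynote is first.

the keynote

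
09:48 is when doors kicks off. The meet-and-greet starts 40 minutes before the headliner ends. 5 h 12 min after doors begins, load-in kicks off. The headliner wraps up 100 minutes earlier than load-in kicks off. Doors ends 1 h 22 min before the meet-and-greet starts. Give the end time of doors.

11:18

Load-in starts at 09:48 + 312 min = 15:00.
The headliner ends at 15:00 − 100 min = 13:20.
The meet-and-greet starts at 13:20 − 40 min = 12:40.
Doors ends at 12:40 − 82 min = 11:18.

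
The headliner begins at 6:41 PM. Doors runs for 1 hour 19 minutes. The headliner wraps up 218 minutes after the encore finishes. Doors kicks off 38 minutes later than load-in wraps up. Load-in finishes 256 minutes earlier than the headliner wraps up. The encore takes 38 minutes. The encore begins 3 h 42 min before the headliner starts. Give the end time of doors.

The encore starts at 6:41 PM − 222 min = 2:59 PM.
The encore ends at 2:59 PM + 38 min = 3:37 PM.
The headliner ends at 3:37 PM + 218 min = 7:15 PM.
Load-in ends at 7:15 PM − 256 min = 2:59 PM.
Doors starts at 2:59 PM + 38 min = 3:37 PM.
Doors ends at 3:37 PM + 79 min = 4:56 PM.

4:56 PM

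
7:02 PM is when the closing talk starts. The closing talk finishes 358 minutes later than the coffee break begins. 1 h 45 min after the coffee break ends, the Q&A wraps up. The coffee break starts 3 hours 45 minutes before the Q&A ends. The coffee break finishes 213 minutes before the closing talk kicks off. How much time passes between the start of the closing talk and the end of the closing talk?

25 minutes

The coffee break ends at 7:02 PM − 213 min = 3:29 PM.
The Q&A ends at 3:29 PM + 105 min = 5:14 PM.
The coffee break starts at 5:14 PM − 225 min = 1:29 PM.
The closing talk ends at 1:29 PM + 358 min = 7:27 PM.
From 7:02 PM to 7:27 PM is 25 minutes.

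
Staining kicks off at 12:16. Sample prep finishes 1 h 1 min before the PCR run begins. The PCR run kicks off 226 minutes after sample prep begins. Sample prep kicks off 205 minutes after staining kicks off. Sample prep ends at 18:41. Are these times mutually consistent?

No

Sample prep starts at 12:16 + 205 min = 15:41.
The PCR run starts at 15:41 + 226 min = 19:27.
Sample prep ends at 19:27 − 61 min = 18:26.
But sample prep is also said to end at 18:41 — a 15-minute conflict.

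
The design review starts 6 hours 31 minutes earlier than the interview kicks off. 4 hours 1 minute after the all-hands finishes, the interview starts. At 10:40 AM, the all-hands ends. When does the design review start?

8:10 AM

The interview starts at 10:40 AM + 241 min = 2:41 PM.
The design review starts at 2:41 PM − 391 min = 8:10 AM.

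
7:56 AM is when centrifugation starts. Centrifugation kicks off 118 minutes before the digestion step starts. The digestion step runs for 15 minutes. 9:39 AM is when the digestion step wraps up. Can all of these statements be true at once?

No

The digestion step starts at 9:39 AM − 15 min = 9:24 AM.
Centrifugation starts at 9:24 AM − 118 min = 7:26 AM.
But centrifugation is also said to start at 7:56 AM — a 30-minute conflict.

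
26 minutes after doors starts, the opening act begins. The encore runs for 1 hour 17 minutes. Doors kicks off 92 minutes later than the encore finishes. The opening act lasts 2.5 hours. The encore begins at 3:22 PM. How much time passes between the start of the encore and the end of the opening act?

345 minutes

The encore ends at 3:22 PM + 77 min = 4:39 PM.
Doors starts at 4:39 PM + 92 min = 6:11 PM.
The opening act starts at 6:11 PM + 26 min = 6:37 PM.
The opening act ends at 6:37 PM + 150 min = 9:07 PM.
From 3:22 PM to 9:07 PM is 345 minutes.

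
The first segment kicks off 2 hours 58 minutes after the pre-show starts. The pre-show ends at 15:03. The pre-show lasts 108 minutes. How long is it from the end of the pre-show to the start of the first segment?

1 hour 10 minutes

The pre-show starts at 15:03 − 108 min = 13:15.
The first segment starts at 13:15 + 178 min = 16:13.
From 15:03 to 16:13 is 1 hour 10 minutes.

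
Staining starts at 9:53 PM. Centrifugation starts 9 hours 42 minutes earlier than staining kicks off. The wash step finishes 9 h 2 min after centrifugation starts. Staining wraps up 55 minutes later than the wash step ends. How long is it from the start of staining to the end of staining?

15 minutes

Centrifugation starts at 9:53 PM − 582 min = 12:11 PM.
The wash step ends at 12:11 PM + 542 min = 9:13 PM.
Staining ends at 9:13 PM + 55 min = 10:08 PM.
From 9:53 PM to 10:08 PM is 15 minutes.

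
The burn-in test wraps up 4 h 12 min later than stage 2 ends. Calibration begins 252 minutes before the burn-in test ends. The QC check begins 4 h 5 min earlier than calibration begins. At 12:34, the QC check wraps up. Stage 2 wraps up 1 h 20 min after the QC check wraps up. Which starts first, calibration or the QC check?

the QC check

Stage 2 ends at 12:34 + 80 min = 13:54.
The burn-in test ends at 13:54 + 252 min = 18:06.
Calibration starts at 18:06 − 252 min = 13:54.
The QC check starts at 13:54 − 245 min = 09:49.
Calibration starts at 13:54 and the QC check starts at 09:49, so the QC check is first.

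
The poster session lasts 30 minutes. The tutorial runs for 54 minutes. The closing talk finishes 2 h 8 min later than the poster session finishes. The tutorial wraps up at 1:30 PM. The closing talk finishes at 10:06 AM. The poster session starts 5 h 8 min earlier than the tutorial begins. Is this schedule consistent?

The tutorial starts at 1:30 PM − 54 min = 12:36 PM.
The poster session starts at 12:36 PM − 308 min = 7:28 AM.
The poster session ends at 7:28 AM + 30 min = 7:58 AM.
The closing talk ends at 7:58 AM + 128 min = 10:06 AM.
That matches the stated 10:06 AM, so the schedule is consistent.

Yes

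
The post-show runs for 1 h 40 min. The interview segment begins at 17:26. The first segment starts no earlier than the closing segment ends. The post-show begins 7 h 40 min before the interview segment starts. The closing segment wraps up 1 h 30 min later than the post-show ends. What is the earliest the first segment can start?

12:56

The post-show starts at 17:26 − 460 min = 09:46.
The post-show ends at 09:46 + 100 min = 11:26.
The closing segment ends at 11:26 + 90 min = 12:56.
The first segment is bounded by the closing segment, so the earliest it can start is 12:56.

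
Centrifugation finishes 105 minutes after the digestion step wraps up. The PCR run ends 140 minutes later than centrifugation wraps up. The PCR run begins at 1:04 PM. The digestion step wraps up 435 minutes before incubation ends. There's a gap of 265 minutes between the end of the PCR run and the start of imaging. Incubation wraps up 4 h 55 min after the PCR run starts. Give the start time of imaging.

Incubation ends at 1:04 PM + 295 min = 5:59 PM.
The digestion step ends at 5:59 PM − 435 min = 10:44 AM.
Centrifugation ends at 10:44 AM + 105 min = 12:29 PM.
The PCR run ends at 12:29 PM + 140 min = 2:49 PM.
Imaging starts at 2:49 PM + 265 min = 7:14 PM.

7:14 PM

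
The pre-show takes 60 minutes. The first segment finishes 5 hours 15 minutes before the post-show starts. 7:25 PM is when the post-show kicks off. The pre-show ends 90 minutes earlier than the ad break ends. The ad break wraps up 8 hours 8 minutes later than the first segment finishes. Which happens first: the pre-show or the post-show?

the post-show

The first segment ends at 7:25 PM − 315 min = 2:10 PM.
The ad break ends at 2:10 PM + 488 min = 10:18 PM.
The pre-show ends at 10:18 PM − 90 min = 8:48 PM.
The pre-show starts at 8:48 PM − 60 min = 7:48 PM.
The pre-show starts at 7:48 PM and the post-show starts at 7:25 PM, so the post-show is first.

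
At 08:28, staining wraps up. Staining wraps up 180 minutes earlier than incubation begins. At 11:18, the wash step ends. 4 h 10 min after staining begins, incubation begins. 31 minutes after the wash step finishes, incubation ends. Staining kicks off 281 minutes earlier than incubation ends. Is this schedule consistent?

No

Incubation ends at 11:18 + 31 min = 11:49.
Staining starts at 11:49 − 281 min = 07:08.
Incubation starts at 07:08 + 250 min = 11:18.
Staining ends at 11:18 − 180 min = 08:18.
But staining is also said to end at 08:28 — a 10-minute conflict.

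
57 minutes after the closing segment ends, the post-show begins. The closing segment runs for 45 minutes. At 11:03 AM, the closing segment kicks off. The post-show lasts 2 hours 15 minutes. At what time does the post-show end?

The closing segment ends at 11:03 AM + 45 min = 11:48 AM.
The post-show starts at 11:48 AM + 57 min = 12:45 PM.
The post-show ends at 12:45 PM + 135 min = 3:00 PM.

3:00 PM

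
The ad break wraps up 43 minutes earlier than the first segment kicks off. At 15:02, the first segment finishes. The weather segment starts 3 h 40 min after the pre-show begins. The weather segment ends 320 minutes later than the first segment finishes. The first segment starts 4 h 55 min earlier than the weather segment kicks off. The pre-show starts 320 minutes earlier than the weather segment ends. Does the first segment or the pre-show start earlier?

The weather segment ends at 15:02 + 320 min = 20:22.
The pre-show starts at 20:22 − 320 min = 15:02.
The weather segment starts at 15:02 + 220 min = 18:42.
The first segment starts at 18:42 − 295 min = 13:47.
The first segment starts at 13:47 and the pre-show starts at 15:02, so the first segment is first.

the first segment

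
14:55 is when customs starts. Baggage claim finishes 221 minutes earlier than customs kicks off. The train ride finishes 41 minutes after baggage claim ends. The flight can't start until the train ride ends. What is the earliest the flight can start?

Baggage claim ends at 14:55 − 221 min = 11:14.
The train ride ends at 11:14 + 41 min = 11:55.
The flight is bounded by the train ride, so the earliest it can start is 11:55.

11:55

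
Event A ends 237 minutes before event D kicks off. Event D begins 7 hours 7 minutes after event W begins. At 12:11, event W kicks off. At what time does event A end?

15:21

Event D starts at 12:11 + 427 min = 19:18.
Event A ends at 19:18 − 237 min = 15:21.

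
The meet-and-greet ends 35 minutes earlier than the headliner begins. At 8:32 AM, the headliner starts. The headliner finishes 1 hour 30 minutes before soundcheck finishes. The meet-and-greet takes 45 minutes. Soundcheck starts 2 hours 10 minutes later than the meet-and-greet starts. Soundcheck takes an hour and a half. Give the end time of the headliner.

The meet-and-greet ends at 8:32 AM − 35 min = 7:57 AM.
The meet-and-greet starts at 7:57 AM − 45 min = 7:12 AM.
Soundcheck starts at 7:12 AM + 130 min = 9:22 AM.
Soundcheck ends at 9:22 AM + 90 min = 10:52 AM.
The headliner ends at 10:52 AM − 90 min = 9:22 AM.

9:22 AM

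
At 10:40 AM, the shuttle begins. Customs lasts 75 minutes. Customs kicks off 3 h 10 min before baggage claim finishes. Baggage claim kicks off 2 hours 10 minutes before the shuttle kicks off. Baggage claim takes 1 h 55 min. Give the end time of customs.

Baggage claim starts at 10:40 AM − 130 min = 8:30 AM.
Baggage claim ends at 8:30 AM + 115 min = 10:25 AM.
Customs starts at 10:25 AM − 190 min = 7:15 AM.
Customs ends at 7:15 AM + 75 min = 8:30 AM.

8:30 AM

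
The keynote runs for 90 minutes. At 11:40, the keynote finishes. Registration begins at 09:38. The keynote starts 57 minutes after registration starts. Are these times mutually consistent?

No

The keynote starts at 09:38 + 57 min = 10:35.
The keynote ends at 10:35 + 90 min = 12:05.
But the keynote is also said to end at 11:40 — a 25-minute conflict.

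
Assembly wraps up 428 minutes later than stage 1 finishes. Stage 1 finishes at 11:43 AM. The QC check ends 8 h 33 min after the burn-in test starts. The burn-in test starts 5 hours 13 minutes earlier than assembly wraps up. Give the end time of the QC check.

10:11 PM

Assembly ends at 11:43 AM + 428 min = 6:51 PM.
The burn-in test starts at 6:51 PM − 313 min = 1:38 PM.
The QC check ends at 1:38 PM + 513 min = 10:11 PM.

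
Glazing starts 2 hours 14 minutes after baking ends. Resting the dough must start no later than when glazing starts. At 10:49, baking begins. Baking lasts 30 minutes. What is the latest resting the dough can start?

Baking ends at 10:49 + 30 min = 11:19.
Glazing starts at 11:19 + 134 min = 13:33.
Resting the dough is bounded by glazing, so the latest it can start is 13:33.

13:33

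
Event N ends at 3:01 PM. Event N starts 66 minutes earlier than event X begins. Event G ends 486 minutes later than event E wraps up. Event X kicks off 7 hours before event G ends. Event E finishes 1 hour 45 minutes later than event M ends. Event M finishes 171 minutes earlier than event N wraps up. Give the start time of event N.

1:55 PM

Event M ends at 3:01 PM − 171 min = 12:10 PM.
Event E ends at 12:10 PM + 105 min = 1:55 PM.
Event G ends at 1:55 PM + 486 min = 10:01 PM.
Event X starts at 10:01 PM − 420 min = 3:01 PM.
Event N starts at 3:01 PM − 66 min = 1:55 PM.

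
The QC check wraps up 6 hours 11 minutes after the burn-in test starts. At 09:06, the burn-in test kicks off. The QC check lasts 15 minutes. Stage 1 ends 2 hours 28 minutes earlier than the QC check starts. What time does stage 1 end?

12:34

The QC check ends at 09:06 + 371 min = 15:17.
The QC check starts at 15:17 − 15 min = 15:02.
Stage 1 ends at 15:02 − 148 min = 12:34.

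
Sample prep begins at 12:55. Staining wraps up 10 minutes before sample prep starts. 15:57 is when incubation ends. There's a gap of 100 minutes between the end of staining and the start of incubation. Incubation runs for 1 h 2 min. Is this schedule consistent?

Staining ends at 12:55 − 10 min = 12:45.
Incubation starts at 12:45 + 100 min = 14:25.
Incubation ends at 14:25 + 62 min = 15:27.
But incubation is also said to end at 15:57 — a 30-minute conflict.

No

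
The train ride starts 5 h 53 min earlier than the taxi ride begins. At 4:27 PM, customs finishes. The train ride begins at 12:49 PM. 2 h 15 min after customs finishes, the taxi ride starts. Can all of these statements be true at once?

Yes

The taxi ride starts at 4:27 PM + 135 min = 6:42 PM.
The train ride starts at 6:42 PM − 353 min = 12:49 PM.
That matches the stated 12:49 PM, so the schedule is consistent.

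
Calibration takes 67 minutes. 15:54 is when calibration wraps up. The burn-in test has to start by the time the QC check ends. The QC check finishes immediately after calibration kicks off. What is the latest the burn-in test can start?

14:47

Calibration starts at 15:54 − 67 min = 14:47.
So the QC check ends at 14:47.
The burn-in test is bounded by the QC check, so the latest it can start is 14:47.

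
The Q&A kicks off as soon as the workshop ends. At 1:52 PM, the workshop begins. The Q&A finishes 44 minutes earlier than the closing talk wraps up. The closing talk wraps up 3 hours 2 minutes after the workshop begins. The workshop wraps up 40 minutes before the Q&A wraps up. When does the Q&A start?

3:30 PM

The closing talk ends at 1:52 PM + 182 min = 4:54 PM.
The Q&A ends at 4:54 PM − 44 min = 4:10 PM.
The workshop ends at 4:10 PM − 40 min = 3:30 PM.
So the Q&A starts at 3:30 PM.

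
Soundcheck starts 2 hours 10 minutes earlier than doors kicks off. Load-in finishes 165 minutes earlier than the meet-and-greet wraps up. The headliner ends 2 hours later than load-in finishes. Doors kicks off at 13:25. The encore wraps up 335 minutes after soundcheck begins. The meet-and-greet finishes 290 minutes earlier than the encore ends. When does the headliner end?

11:15

Soundcheck starts at 13:25 − 130 min = 11:15.
The encore ends at 11:15 + 335 min = 16:50.
The meet-and-greet ends at 16:50 − 290 min = 12:00.
Load-in ends at 12:00 − 165 min = 09:15.
The headliner ends at 09:15 + 120 min = 11:15.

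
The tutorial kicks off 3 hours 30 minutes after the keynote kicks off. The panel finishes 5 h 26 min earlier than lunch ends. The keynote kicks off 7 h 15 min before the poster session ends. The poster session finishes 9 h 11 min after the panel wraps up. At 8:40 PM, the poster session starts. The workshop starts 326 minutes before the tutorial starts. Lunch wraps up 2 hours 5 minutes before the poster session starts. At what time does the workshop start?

Lunch ends at 8:40 PM − 125 min = 6:35 PM.
The panel ends at 6:35 PM − 326 min = 1:09 PM.
The poster session ends at 1:09 PM + 551 min = 10:20 PM.
The keynote starts at 10:20 PM − 435 min = 3:05 PM.
The tutorial starts at 3:05 PM + 210 min = 6:35 PM.
The workshop starts at 6:35 PM − 326 min = 1:09 PM.

1:09 PM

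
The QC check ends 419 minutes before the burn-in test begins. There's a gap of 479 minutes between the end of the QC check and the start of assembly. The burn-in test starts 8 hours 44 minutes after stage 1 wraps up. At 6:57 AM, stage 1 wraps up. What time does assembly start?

4:41 PM

The burn-in test starts at 6:57 AM + 524 min = 3:41 PM.
The QC check ends at 3:41 PM − 419 min = 8:42 AM.
Assembly starts at 8:42 AM + 479 min = 4:41 PM.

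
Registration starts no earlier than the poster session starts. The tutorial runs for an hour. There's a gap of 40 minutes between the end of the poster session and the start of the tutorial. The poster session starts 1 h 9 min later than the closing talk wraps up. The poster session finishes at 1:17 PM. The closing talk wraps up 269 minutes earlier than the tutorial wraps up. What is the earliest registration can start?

11:37 AM

The tutorial starts at 1:17 PM + 40 min = 1:57 PM.
The tutorial ends at 1:57 PM + 60 min = 2:57 PM.
The closing talk ends at 2:57 PM − 269 min = 10:28 AM.
The poster session starts at 10:28 AM + 69 min = 11:37 AM.
Registration is bounded by the poster session, so the earliest it can start is 11:37 AM.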